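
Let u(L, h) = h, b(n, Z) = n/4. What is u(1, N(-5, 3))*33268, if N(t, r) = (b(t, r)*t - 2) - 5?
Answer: -24951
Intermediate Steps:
b(n, Z) = n/4 (b(n, Z) = n*(1/4) = n/4)
N(t, r) = -7 + t**2/4 (N(t, r) = ((t/4)*t - 2) - 5 = (t**2/4 - 2) - 5 = (-2 + t**2/4) - 5 = -7 + t**2/4)
u(1, N(-5, 3))*33268 = (-7 + (1/4)*(-5)**2)*33268 = (-7 + (1/4)*25)*33268 = (-7 + 25/4)*33268 = -3/4*33268 = -24951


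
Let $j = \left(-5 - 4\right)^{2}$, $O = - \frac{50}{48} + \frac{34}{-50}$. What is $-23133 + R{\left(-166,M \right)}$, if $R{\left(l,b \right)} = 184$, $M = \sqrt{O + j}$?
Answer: $-22949$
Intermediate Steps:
$O = - \frac{1033}{600}$ ($O = \left(-50\right) \frac{1}{48} + 34 \left(- \frac{1}{50}\right) = - \frac{25}{24} - \frac{17}{25} = - \frac{1033}{600} \approx -1.7217$)
$j = 81$ ($j = \left(-9\right)^{2} = 81$)
$M = \frac{\sqrt{285402}}{60}$ ($M = \sqrt{- \frac{1033}{600} + 81} = \sqrt{\frac{47567}{600}} = \frac{\sqrt{285402}}{60} \approx 8.9038$)
$-23133 + R{\left(-166,M \right)} = -23133 + 184 = -22949$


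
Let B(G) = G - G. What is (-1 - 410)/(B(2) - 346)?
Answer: 411/346 ≈ 1.1879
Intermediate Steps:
B(G) = 0
(-1 - 410)/(B(2) - 346) = (-1 - 410)/(0 - 346) = -411/(-346) = -411*(-1/346) = 411/346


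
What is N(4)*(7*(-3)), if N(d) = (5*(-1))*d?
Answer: 420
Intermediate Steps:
N(d) = -5*d
N(4)*(7*(-3)) = (-5*4)*(7*(-3)) = -20*(-21) = 420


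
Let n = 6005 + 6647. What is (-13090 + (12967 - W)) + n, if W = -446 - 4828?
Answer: 17803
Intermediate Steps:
W = -5274
n = 12652
(-13090 + (12967 - W)) + n = (-13090 + (12967 - 1*(-5274))) + 12652 = (-13090 + (12967 + 5274)) + 12652 = (-13090 + 18241) + 12652 = 5151 + 12652 = 17803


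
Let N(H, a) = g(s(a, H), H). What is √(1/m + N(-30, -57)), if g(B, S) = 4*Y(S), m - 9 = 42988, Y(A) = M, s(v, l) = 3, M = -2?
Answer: 5*I*√591595723/42997 ≈ 2.8284*I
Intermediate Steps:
Y(A) = -2
m = 42997 (m = 9 + 42988 = 42997)
g(B, S) = -8 (g(B, S) = 4*(-2) = -8)
N(H, a) = -8
√(1/m + N(-30, -57)) = √(1/42997 - 8) = √(-343975/42997) = 5*I*√591595723/42997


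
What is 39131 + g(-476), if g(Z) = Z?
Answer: 38655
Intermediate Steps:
39131 + g(-476) = 39131 - 476 = 38655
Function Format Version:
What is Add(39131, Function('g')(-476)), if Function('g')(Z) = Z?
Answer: 38655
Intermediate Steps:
Add(39131, Function('g')(-476)) = Add(39131, -476) = 38655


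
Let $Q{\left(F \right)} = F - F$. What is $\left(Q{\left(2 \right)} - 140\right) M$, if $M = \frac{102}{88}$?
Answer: $- \frac{1785}{11} \approx -162.27$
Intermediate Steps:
$Q{\left(F \right)} = 0$
$M = \frac{51}{44}$ ($M = 102 \cdot \frac{1}{88} = \frac{51}{44} \approx 1.1591$)
$\left(Q{\left(2 \right)} - 140\right) M = \left(0 - 140\right) \frac{51}{44} = \left(-140\right) \frac{51}{44} = - \frac{1785}{11}$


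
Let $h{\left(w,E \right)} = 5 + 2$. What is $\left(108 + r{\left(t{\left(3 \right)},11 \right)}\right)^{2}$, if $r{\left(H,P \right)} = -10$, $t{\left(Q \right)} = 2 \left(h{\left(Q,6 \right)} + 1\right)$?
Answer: $9604$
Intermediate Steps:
$h{\left(w,E \right)} = 7$
$t{\left(Q \right)} = 16$ ($t{\left(Q \right)} = 2 \left(7 + 1\right) = 2 \cdot 8 = 16$)
$\left(108 + r{\left(t{\left(3 \right)},11 \right)}\right)^{2} = \left(108 - 10\right)^{2} = 98^{2} = 9604$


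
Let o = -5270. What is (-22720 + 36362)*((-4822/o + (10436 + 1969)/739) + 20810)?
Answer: 553279324583668/1947265 ≈ 2.8413e+8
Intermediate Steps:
(-22720 + 36362)*((-4822/o + (10436 + 1969)/739) + 20810) = (-22720 + 36362)*((-4822/(-5270) + (10436 + 1969)/739) + 20810) = 13642*((-4822*(-1/5270) + 12405*(1/739)) + 20810) = 13642*((2411/2635 + 12405/739) + 20810) = 13642*(34468904/1947265 + 20810) = 13642*(40557053554/1947265) = 553279324583668/1947265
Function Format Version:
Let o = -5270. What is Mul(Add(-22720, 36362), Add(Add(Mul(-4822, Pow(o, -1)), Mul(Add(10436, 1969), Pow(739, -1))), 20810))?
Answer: Rational(553279324583668, 1947265) ≈ 2.8413e+8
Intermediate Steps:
Mul(Add(-22720, 36362), Add(Add(Mul(-4822, Pow(o, -1)), Mul(Add(10436, 1969), Pow(739, -1))), 20810)) = Mul(Add(-22720, 36362), Add(Add(Mul(-4822, Pow(-5270, -1)), Mul(Add(10436, 1969), Pow(739, -1))), 20810)) = Mul(13642, Add(Add(Mul(-4822, Rational(-1, 5270)), Mul(12405, Rational(1, 739))), 20810)) = Mul(13642, Add(Add(Rational(2411, 2635), Rational(12405, 739)), 20810)) = Mul(13642, Add(Rational(34468904, 1947265), 20810)) = Mul(13642, Rational(40557053554, 1947265)) = Rational(553279324583668, 1947265)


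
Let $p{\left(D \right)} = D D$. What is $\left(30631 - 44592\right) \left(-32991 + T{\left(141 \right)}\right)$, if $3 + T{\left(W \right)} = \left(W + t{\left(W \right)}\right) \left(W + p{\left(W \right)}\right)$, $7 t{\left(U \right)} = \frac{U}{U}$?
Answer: $- \frac{272948411658}{7} \approx -3.8993 \cdot 10^{10}$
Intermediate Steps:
$t{\left(U \right)} = \frac{1}{7}$ ($t{\left(U \right)} = \frac{U \frac{1}{U}}{7} = \frac{1}{7} \cdot 1 = \frac{1}{7}$)
$p{\left(D \right)} = D^{2}$
$T{\left(W \right)} = -3 + \left(\frac{1}{7} + W\right) \left(W + W^{2}\right)$ ($T{\left(W \right)} = -3 + \left(W + \frac{1}{7}\right) \left(W + W^{2}\right) = -3 + \left(\frac{1}{7} + W\right) \left(W + W^{2}\right)$)
$\left(30631 - 44592\right) \left(-32991 + T{\left(141 \right)}\right) = \left(30631 - 44592\right) \left(-32991 + \left(-3 + 141^{3} + \frac{1}{7} \cdot 141 + \frac{8 \cdot 141^{2}}{7}\right)\right) = - 13961 \left(-32991 + \left(-3 + 2803221 + \frac{141}{7} + \frac{8}{7} \cdot 19881\right)\right) = - 13961 \left(-32991 + \left(-3 + 2803221 + \frac{141}{7} + \frac{159048}{7}\right)\right) = - 13961 \left(-32991 + \frac{19781715}{7}\right) = \left(-13961\right) \frac{19550778}{7} = - \frac{272948411658}{7}$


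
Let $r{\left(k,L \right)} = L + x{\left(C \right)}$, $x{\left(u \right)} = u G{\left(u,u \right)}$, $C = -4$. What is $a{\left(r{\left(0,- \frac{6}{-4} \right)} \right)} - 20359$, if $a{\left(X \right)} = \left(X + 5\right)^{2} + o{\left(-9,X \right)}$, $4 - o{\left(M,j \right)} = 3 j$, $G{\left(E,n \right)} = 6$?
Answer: $- \frac{79925}{4} \approx -19981.0$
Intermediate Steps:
$x{\left(u \right)} = 6 u$ ($x{\left(u \right)} = u 6 = 6 u$)
$o{\left(M,j \right)} = 4 - 3 j$
$r{\left(k,L \right)} = -24 + L$ ($r{\left(k,L \right)} = L + 6 \left(-4\right) = L - 24 = -24 + L$)
$a{\left(X \right)} = 4 + \left(5 + X\right)^{2} - 3 X$ ($a{\left(X \right)} = \left(X + 5\right)^{2} - \left(-4 + 3 X\right) = \left(5 + X\right)^{2} - \left(-4 + 3 X\right) = 4 + \left(5 + X\right)^{2} - 3 X$)
$a{\left(r{\left(0,- \frac{6}{-4} \right)} \right)} - 20359 = \left(29 + \left(-24 - \frac{6}{-4}\right)^{2} + 7 \left(-24 - \frac{6}{-4}\right)\right) - 20359 = \left(29 + \left(-24 - - \frac{3}{2}\right)^{2} + 7 \left(-24 - - \frac{3}{2}\right)\right) - 20359 = \left(29 + \left(-24 + \frac{3}{2}\right)^{2} + 7 \left(-24 + \frac{3}{2}\right)\right) - 20359 = \left(29 + \left(- \frac{45}{2}\right)^{2} + 7 \left(- \frac{45}{2}\right)\right) - 20359 = \left(29 + \frac{2025}{4} - \frac{315}{2}\right) - 20359 = \frac{1511}{4} - 20359 = - \frac{79925}{4}$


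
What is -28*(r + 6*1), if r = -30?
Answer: 672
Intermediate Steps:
-28*(r + 6*1) = -28*(-30 + 6*1) = -28*(-30 + 6) = -28*(-24) = 672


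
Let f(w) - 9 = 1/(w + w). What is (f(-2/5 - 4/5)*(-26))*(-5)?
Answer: 6695/6 ≈ 1115.8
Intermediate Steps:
f(w) = 9 + 1/(2*w) (f(w) = 9 + 1/(w + w) = 9 + 1/(2*w))
(f(-2/5 - 4/5)*(-26))*(-5) = ((9 + 1/(2*(-2/5 - 4/5)))*(-26))*(-5) = ((9 + 1/(2*(-2*⅕ - 4*⅕)))*(-26))*(-5) = ((9 + 1/(2*(-⅖ - ⅘)))*(-26))*(-5) = ((9 + 1/(2*(-6/5)))*(-26))*(-5) = ((9 + (½)*(-⅚))*(-26))*(-5) = ((9 - 5/12)*(-26))*(-5) = ((103/12)*(-26))*(-5) = -1339/6*(-5) = 6695/6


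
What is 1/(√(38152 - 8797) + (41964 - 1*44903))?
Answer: -2939/8608366 - √29355/8608366 ≈ -0.00036131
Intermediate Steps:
1/(√(38152 - 8797) + (41964 - 1*44903)) = 1/(√29355 + (41964 - 44903)) = 1/(√29355 - 2939) = 1/(-2939 + √29355)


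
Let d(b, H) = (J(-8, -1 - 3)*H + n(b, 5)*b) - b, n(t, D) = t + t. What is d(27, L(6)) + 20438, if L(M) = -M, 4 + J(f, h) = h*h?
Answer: 21797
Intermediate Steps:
n(t, D) = 2*t
J(f, h) = -4 + h² (J(f, h) = -4 + h*h = -4 + h²)
d(b, H) = -b + 2*b² + 12*H (d(b, H) = ((-4 + (-1 - 3)²)*H + (2*b)*b) - b = ((-4 + (-4)²)*H + 2*b²) - b = ((-4 + 16)*H + 2*b²) - b = (12*H + 2*b²) - b = (2*b² + 12*H) - b = -b + 2*b² + 12*H)
d(27, L(6)) + 20438 = (-1*27 + 2*27² + 12*(-1*6)) + 20438 = (-27 + 2*729 + 12*(-6)) + 20438 = (-27 + 1458 - 72) + 20438 = 1359 + 20438 = 21797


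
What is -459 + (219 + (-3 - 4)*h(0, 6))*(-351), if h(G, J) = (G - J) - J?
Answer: -106812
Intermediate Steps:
h(G, J) = G - 2*J
-459 + (219 + (-3 - 4)*h(0, 6))*(-351) = -459 + (219 + (-3 - 4)*(0 - 2*6))*(-351) = -459 + (219 - 7*(0 - 12))*(-351) = -459 + (219 - 7*(-12))*(-351) = -459 + (219 + 84)*(-351) = -459 + 303*(-351) = -459 - 106353 = -106812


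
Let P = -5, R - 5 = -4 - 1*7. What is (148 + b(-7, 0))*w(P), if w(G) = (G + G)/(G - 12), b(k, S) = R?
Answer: 1420/17 ≈ 83.529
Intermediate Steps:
R = -6 (R = 5 + (-4 - 1*7) = 5 + (-4 - 7) = 5 - 11 = -6)
b(k, S) = -6
w(G) = 2*G/(-12 + G) (w(G) = (2*G)/(-12 + G) = 2*G/(-12 + G))
(148 + b(-7, 0))*w(P) = (148 - 6)*(2*(-5)/(-12 - 5)) = 142*(2*(-5)/(-17)) = 142*(2*(-5)*(-1/17)) = 142*(10/17) = 1420/17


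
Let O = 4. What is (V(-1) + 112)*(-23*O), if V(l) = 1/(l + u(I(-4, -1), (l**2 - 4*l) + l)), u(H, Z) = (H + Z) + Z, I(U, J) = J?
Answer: -30958/3 ≈ -10319.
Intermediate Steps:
u(H, Z) = H + 2*Z
V(l) = 1/(-1 - 5*l + 2*l**2) (V(l) = 1/(l + (-1 + 2*((l**2 - 4*l) + l))) = 1/(l + (-1 + 2*(l**2 - 3*l))) = 1/(l + (-1 + (-6*l + 2*l**2))) = 1/(l + (-1 - 6*l + 2*l**2)) = 1/(-1 - 5*l + 2*l**2))
(V(-1) + 112)*(-23*O) = (1/(-1 - 1 + 2*(-1)*(-3 - 1)) + 112)*(-23*4) = (1/(-1 - 1 + 2*(-1)*(-4)) + 112)*(-92) = (1/(-1 - 1 + 8) + 112)*(-92) = (1/6 + 112)*(-92) = (673/6)*(-92) = -30958/3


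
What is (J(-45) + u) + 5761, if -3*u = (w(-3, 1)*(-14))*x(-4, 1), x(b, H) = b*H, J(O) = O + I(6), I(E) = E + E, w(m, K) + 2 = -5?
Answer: 17576/3 ≈ 5858.7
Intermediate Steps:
w(m, K) = -7 (w(m, K) = -2 - 5 = -7)
I(E) = 2*E
J(O) = 12 + O (J(O) = O + 2*6 = O + 12 = 12 + O)
x(b, H) = H*b
u = 392/3 (u = -(-7*(-14))*1*(-4)/3 = -98*(-4)/3 = -⅓*(-392) = 392/3 ≈ 130.67)
(J(-45) + u) + 5761 = ((12 - 45) + 392/3) + 5761 = (-33 + 392/3) + 5761 = 293/3 + 5761 = 17576/3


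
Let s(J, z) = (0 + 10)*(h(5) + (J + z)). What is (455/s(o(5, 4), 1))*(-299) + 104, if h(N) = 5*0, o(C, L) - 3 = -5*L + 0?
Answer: 30537/32 ≈ 954.28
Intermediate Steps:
o(C, L) = 3 - 5*L (o(C, L) = 3 + (-5*L + 0) = 3 - 5*L)
h(N) = 0
s(J, z) = 10*J + 10*z (s(J, z) = (0 + 10)*(0 + (J + z)) = 10*(J + z) = 10*J + 10*z)
(455/s(o(5, 4), 1))*(-299) + 104 = (455/(10*(3 - 5*4) + 10*1))*(-299) + 104 = (455/(10*(3 - 20) + 10))*(-299) + 104 = (455/(10*(-17) + 10))*(-299) + 104 = (455/(-170 + 10))*(-299) + 104 = (455/(-160))*(-299) + 104 = (455*(-1/160))*(-299) + 104 = -91/32*(-299) + 104 = 27209/32 + 104 = 30537/32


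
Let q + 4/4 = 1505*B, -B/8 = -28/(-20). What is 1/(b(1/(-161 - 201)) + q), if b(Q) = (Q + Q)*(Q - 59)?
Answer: -65522/1104482995 ≈ -5.9324e-5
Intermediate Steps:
B = -56/5 (B = -(-224)/(-20) = -(-224)*(-1)/20 = -8*7/5 = -56/5 ≈ -11.200)
q = -16857 (q = -1 + 1505*(-56/5) = -1 - 16856 = -16857)
b(Q) = 2*Q*(-59 + Q) (b(Q) = (2*Q)*(-59 + Q) = 2*Q*(-59 + Q))
1/(b(1/(-161 - 201)) + q) = 1/(2*(-59 + 1/(-161 - 201))/(-161 - 201) - 16857) = 1/(2*(-59 + 1/(-362))/(-362) - 16857) = 1/(2*(-1/362)*(-59 - 1/362) - 16857) = 1/(2*(-1/362)*(-21359/362) - 16857) = 1/(21359/65522 - 16857) = 1/(-1104482995/65522) = -65522/1104482995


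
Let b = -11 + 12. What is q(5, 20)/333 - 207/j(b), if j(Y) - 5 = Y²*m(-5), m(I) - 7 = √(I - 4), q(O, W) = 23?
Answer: -91517/5661 + 69*I/17 ≈ -16.166 + 4.0588*I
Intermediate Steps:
m(I) = 7 + √(-4 + I) (m(I) = 7 + √(I - 4) = 7 + √(-4 + I))
b = 1
j(Y) = 5 + Y²*(7 + 3*I) (j(Y) = 5 + Y²*(7 + √(-4 - 5)) = 5 + Y²*(7 + √(-9)) = 5 + Y²*(7 + 3*I))
q(5, 20)/333 - 207/j(b) = 23/333 - 207/(5 + 1²*(7 + 3*I)) = 23*(1/333) - 207/(5 + 1*(7 + 3*I)) = 23/333 - 207/(5 + (7 + 3*I)) = 23/333 - 207*(12 - 3*I)/153 = 23/333 - 23*(12 - 3*I)/17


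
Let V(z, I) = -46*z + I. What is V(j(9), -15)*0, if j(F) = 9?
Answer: 0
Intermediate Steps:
V(z, I) = I - 46*z
V(j(9), -15)*0 = (-15 - 46*9)*0 = (-15 - 414)*0 = -429*0 = 0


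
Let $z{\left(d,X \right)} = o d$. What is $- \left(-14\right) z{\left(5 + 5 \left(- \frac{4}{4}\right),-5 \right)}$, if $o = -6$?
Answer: $0$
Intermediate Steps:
$z{\left(d,X \right)} = - 6 d$
$- \left(-14\right) z{\left(5 + 5 \left(- \frac{4}{4}\right),-5 \right)} = - \left(-14\right) \left(- 6 \left(5 + 5 \left(- \frac{4}{4}\right)\right)\right) = - \left(-14\right) \left(- 6 \left(5 + 5 \left(\left(-4\right) \frac{1}{4}\right)\right)\right) = - \left(-14\right) \left(- 6 \left(5 + 5 \left(-1\right)\right)\right) = - \left(-14\right) \left(- 6 \left(5 - 5\right)\right) = - \left(-14\right) \left(\left(-6\right) 0\right) = - \left(-14\right) 0 = \left(-1\right) 0 = 0$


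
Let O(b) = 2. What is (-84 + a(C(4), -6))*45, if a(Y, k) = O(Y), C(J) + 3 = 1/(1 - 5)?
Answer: -3690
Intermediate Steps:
C(J) = -13/4 (C(J) = -3 + 1/(1 - 5) = -3 + 1/(-4) = -3 - ¼ = -13/4)
a(Y, k) = 2
(-84 + a(C(4), -6))*45 = (-84 + 2)*45 = -82*45 = -3690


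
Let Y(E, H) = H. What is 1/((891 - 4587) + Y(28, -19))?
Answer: -1/3715 ≈ -0.00026918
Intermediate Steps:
1/((891 - 4587) + Y(28, -19)) = 1/((891 - 4587) - 19) = 1/(-3696 - 19) = 1/(-3715) = -1/3715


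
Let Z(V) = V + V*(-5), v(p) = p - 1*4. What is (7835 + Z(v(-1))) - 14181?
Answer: -6326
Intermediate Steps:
v(p) = -4 + p (v(p) = p - 4 = -4 + p)
Z(V) = -4*V (Z(V) = V - 5*V = -4*V)
(7835 + Z(v(-1))) - 14181 = (7835 - 4*(-4 - 1)) - 14181 = (7835 - 4*(-5)) - 14181 = (7835 + 20) - 14181 = 7855 - 14181 = -6326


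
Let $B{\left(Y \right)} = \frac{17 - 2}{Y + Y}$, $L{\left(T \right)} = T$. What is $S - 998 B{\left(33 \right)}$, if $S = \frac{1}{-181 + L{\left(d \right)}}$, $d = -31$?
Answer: $- \frac{528951}{2332} \approx -226.82$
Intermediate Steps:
$S = - \frac{1}{212}$ ($S = \frac{1}{-181 - 31} = \frac{1}{-212} = - \frac{1}{212} \approx -0.004717$)
$B{\left(Y \right)} = \frac{15}{2 Y}$
$S - 998 B{\left(33 \right)} = - \frac{1}{212} - 998 \frac{15}{2 \cdot 33} = - \frac{1}{212} - 998 \cdot \frac{15}{2} \cdot \frac{1}{33} = - \frac{1}{212} - \frac{2495}{11} = - \frac{528951}{2332}$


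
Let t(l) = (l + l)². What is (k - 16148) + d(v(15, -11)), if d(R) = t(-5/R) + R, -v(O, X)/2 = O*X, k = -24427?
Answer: -43826804/1089 ≈ -40245.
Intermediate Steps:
t(l) = 4*l² (t(l) = (2*l)² = 4*l²)
v(O, X) = -2*O*X
d(R) = R + 100/R² (d(R) = 4*(-5/R)² + R = 4*(25/R²) + R = 100/R² + R = R + 100/R²)
(k - 16148) + d(v(15, -11)) = (-24427 - 16148) + (-2*15*(-11) + 100/(-2*15*(-11))²) = -40575 + (330 + 100/330²) = -40575 + (330 + 100*(1/108900)) = -40575 + (330 + 1/1089) = -40575 + 359371/1089 = -43826804/1089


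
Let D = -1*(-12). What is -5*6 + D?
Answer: -18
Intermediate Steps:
D = 12
-5*6 + D = -5*6 + 12 = -30 + 12 = -18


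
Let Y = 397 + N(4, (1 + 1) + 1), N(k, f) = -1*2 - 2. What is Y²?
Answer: 154449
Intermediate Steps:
N(k, f) = -4 (N(k, f) = -2 - 2 = -4)
Y = 393 (Y = 397 - 4 = 393)
Y² = 393² = 154449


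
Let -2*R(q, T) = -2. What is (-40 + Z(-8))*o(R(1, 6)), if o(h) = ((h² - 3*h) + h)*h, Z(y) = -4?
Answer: 44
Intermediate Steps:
R(q, T) = 1 (R(q, T) = -½*(-2) = 1)
o(h) = h*(h² - 2*h) (o(h) = (h² - 2*h)*h = h*(h² - 2*h))
(-40 + Z(-8))*o(R(1, 6)) = (-40 - 4)*(1²*(-2 + 1)) = -44*(-1) = 44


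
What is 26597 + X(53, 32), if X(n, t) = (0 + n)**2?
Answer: 29406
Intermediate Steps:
X(n, t) = n**2
26597 + X(53, 32) = 26597 + 53**2 = 26597 + 2809 = 29406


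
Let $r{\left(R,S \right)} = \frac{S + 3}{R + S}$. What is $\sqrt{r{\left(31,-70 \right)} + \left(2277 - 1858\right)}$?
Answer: $\frac{2 \sqrt{159978}}{39} \approx 20.511$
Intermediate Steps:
$r{\left(R,S \right)} = \frac{3 + S}{R + S}$
$\sqrt{r{\left(31,-70 \right)} + \left(2277 - 1858\right)} = \sqrt{\frac{3 - 70}{31 - 70} + \left(2277 - 1858\right)} = \sqrt{\frac{1}{-39} \left(-67\right) + 419} = \sqrt{\left(- \frac{1}{39}\right) \left(-67\right) + 419} = \sqrt{\frac{67}{39} + 419} = \sqrt{\frac{16408}{39}} = \frac{2 \sqrt{159978}}{39}$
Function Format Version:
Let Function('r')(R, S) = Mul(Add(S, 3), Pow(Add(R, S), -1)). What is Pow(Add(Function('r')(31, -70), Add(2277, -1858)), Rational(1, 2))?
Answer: Mul(Rational(2, 39), Pow(159978, Rational(1, 2))) ≈ 20.511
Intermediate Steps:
Function('r')(R, S) = Mul(Pow(Add(R, S), -1), Add(3, S)) (Function('r')(R, S) = Mul(Add(3, S), Pow(Add(R, S), -1)) = Mul(Pow(Add(R, S), -1), Add(3, S)))
Pow(Add(Function('r')(31, -70), Add(2277, -1858)), Rational(1, 2)) = Pow(Add(Mul(Pow(Add(31, -70), -1), Add(3, -70)), Add(2277, -1858)), Rational(1, 2)) = Pow(Add(Mul(Pow(-39, -1), -67), 419), Rational(1, 2)) = Pow(Add(Mul(Rational(-1, 39), -67), 419), Rational(1, 2)) = Pow(Add(Rational(67, 39), 419), Rational(1, 2)) = Pow(Rational(16408, 39), Rational(1, 2)) = Mul(Rational(2, 39), Pow(159978, Rational(1, 2)))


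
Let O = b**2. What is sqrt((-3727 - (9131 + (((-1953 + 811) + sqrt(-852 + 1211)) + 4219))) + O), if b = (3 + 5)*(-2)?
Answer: sqrt(-15679 - sqrt(359)) ≈ 125.29*I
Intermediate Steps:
b = -16 (b = 8*(-2) = -16)
O = 256 (O = (-16)**2 = 256)
sqrt((-3727 - (9131 + (((-1953 + 811) + sqrt(-852 + 1211)) + 4219))) + O) = sqrt((-3727 - (9131 + (((-1953 + 811) + sqrt(-852 + 1211)) + 4219))) + 256) = sqrt((-3727 - (9131 + ((-1142 + sqrt(359)) + 4219))) + 256) = sqrt((-3727 - (9131 + (3077 + sqrt(359)))) + 256) = sqrt((-3727 - (12208 + sqrt(359))) + 256) = sqrt((-3727 + (-12208 - sqrt(359))) + 256) = sqrt((-15935 - sqrt(359)) + 256) = sqrt(-15679 - sqrt(359))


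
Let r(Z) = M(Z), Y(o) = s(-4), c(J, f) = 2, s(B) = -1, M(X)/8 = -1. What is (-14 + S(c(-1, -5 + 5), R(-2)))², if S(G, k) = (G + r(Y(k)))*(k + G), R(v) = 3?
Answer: 1936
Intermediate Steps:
M(X) = -8 (M(X) = 8*(-1) = -8)
Y(o) = -1
r(Z) = -8
S(G, k) = (-8 + G)*(G + k) (S(G, k) = (G - 8)*(k + G) = (-8 + G)*(G + k))
(-14 + S(c(-1, -5 + 5), R(-2)))² = (-14 + (2² - 8*2 - 8*3 + 2*3))² = (-14 + (4 - 16 - 24 + 6))² = (-14 - 30)² = (-44)² = 1936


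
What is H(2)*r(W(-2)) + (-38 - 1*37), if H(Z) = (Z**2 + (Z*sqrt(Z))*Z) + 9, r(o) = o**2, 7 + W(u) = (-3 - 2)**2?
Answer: 4137 + 1296*sqrt(2) ≈ 5969.8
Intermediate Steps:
W(u) = 18 (W(u) = -7 + (-3 - 2)**2 = -7 + (-5)**2 = -7 + 25 = 18)
H(Z) = 9 + Z**2 + Z**(5/2) (H(Z) = (Z**2 + Z**(3/2)*Z) + 9 = (Z**2 + Z**(5/2)) + 9 = 9 + Z**2 + Z**(5/2))
H(2)*r(W(-2)) + (-38 - 1*37) = (9 + 2**2 + 2**(5/2))*18**2 + (-38 - 1*37) = (9 + 4 + 4*sqrt(2))*324 + (-38 - 37) = (13 + 4*sqrt(2))*324 - 75 = (4212 + 1296*sqrt(2)) - 75 = 4137 + 1296*sqrt(2)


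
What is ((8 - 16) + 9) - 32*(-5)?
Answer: 161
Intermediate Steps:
((8 - 16) + 9) - 32*(-5) = (-8 + 9) + 160 = 1 + 160 = 161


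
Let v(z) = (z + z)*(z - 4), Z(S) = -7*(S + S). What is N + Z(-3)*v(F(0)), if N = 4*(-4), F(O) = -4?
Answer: 2672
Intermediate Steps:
N = -16
Z(S) = -14*S
v(z) = 2*z*(-4 + z) (v(z) = (2*z)*(-4 + z) = 2*z*(-4 + z))
N + Z(-3)*v(F(0)) = -16 + (-14*(-3))*(2*(-4)*(-4 - 4)) = -16 + 42*(2*(-4)*(-8)) = -16 + 42*64 = -16 + 2688 = 2672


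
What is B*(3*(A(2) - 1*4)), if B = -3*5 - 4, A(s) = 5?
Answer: -57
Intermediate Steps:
B = -19 (B = -15 - 4 = -19)
B*(3*(A(2) - 1*4)) = -57*(5 - 1*4) = -57*(5 - 4) = -57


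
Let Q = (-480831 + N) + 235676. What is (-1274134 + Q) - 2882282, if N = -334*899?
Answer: -4701837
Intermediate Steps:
N = -300266
Q = -545421 (Q = (-480831 - 300266) + 235676 = -781097 + 235676 = -545421)
(-1274134 + Q) - 2882282 = (-1274134 - 545421) - 2882282 = -1819555 - 2882282 = -4701837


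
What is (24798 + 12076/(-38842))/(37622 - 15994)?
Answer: 120398980/105009347 ≈ 1.1466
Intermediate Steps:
(24798 + 12076/(-38842))/(37622 - 15994) = (24798 + 12076*(-1/38842))/21628 = (24798 - 6038/19421)*(1/21628) = (481595920/19421)*(1/21628) = 120398980/105009347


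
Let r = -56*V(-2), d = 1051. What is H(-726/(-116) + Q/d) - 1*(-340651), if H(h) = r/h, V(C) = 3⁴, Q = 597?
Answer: 47160553667/138713 ≈ 3.3999e+5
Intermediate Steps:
V(C) = 81
r = -4536 (r = -56*81 = -4536)
H(h) = -4536/h
H(-726/(-116) + Q/d) - 1*(-340651) = -4536/(-726/(-116) + 597/1051) - 1*(-340651) = -4536/(-726*(-1/116) + 597*(1/1051)) + 340651 = -4536/(363/58 + 597/1051) + 340651 = -4536/416139/60958 + 340651 = -4536*60958/416139 + 340651 = -92168496/138713 + 340651 = 47160553667/138713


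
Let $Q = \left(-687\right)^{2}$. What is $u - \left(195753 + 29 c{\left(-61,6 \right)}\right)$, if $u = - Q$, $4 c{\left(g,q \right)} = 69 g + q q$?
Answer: $- \frac{2549871}{4} \approx -6.3747 \cdot 10^{5}$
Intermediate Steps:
$c{\left(g,q \right)} = \frac{q^{2}}{4} + \frac{69 g}{4}$ ($c{\left(g,q \right)} = \frac{69 g + q q}{4} = \frac{69 g + q^{2}}{4} = \frac{q^{2} + 69 g}{4} = \frac{q^{2}}{4} + \frac{69 g}{4}$)
$Q = 471969$
$u = -471969$ ($u = \left(-1\right) 471969 = -471969$)
$u - \left(195753 + 29 c{\left(-61,6 \right)}\right) = -471969 - \left(195753 + 29 \left(\frac{6^{2}}{4} + \frac{69}{4} \left(-61\right)\right)\right) = -471969 - \left(195753 + 29 \left(\frac{1}{4} \cdot 36 - \frac{4209}{4}\right)\right) = -471969 - \left(195753 + 29 \left(9 - \frac{4209}{4}\right)\right) = -471969 - \left(195753 + 29 \left(- \frac{4173}{4}\right)\right) = -471969 - \left(195753 - \frac{121017}{4}\right) = -471969 - \frac{661995}{4} = - \frac{2549871}{4}$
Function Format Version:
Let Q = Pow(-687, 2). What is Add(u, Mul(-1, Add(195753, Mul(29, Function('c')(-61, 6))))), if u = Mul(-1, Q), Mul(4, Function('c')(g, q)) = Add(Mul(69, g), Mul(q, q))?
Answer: Rational(-2549871, 4) ≈ -6.3747e+5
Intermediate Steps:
Function('c')(g, q) = Add(Mul(Rational(1, 4), Pow(q, 2)), Mul(Rational(69, 4), g)) (Function('c')(g, q) = Mul(Rational(1, 4), Add(Mul(69, g), Mul(q, q))) = Mul(Rational(1, 4), Add(Mul(69, g), Pow(q, 2))) = Mul(Rational(1, 4), Add(Pow(q, 2), Mul(69, g))) = Add(Mul(Rational(1, 4), Pow(q, 2)), Mul(Rational(69, 4), g)))
Q = 471969
u = -471969 (u = Mul(-1, 471969) = -471969)
Add(u, Mul(-1, Add(195753, Mul(29, Function('c')(-61, 6))))) = Add(-471969, Mul(-1, Add(195753, Mul(29, Add(Mul(Rational(1, 4), Pow(6, 2)), Mul(Rational(69, 4), -61)))))) = Add(-471969, Mul(-1, Add(195753, Mul(29, Add(Mul(Rational(1, 4), 36), Rational(-4209, 4)))))) = Add(-471969, Mul(-1, Add(195753, Mul(29, Add(9, Rational(-4209, 4)))))) = Add(-471969, Mul(-1, Add(195753, Mul(29, Rational(-4173, 4))))) = Add(-471969, Mul(-1, Add(195753, Rational(-121017, 4)))) = Add(-471969, Mul(-1, Rational(661995, 4))) = Add(-471969, Rational(-661995, 4)) = Rational(-2549871, 4)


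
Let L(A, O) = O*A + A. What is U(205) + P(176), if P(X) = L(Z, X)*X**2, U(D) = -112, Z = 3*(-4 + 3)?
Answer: -16448368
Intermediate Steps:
Z = -3 (Z = 3*(-1) = -3)
L(A, O) = A + A*O (L(A, O) = A*O + A = A + A*O)
P(X) = X**2*(-3 - 3*X) (P(X) = (-3*(1 + X))*X**2 = (-3 - 3*X)*X**2 = X**2*(-3 - 3*X))
U(205) + P(176) = -112 + 3*176**2*(-1 - 1*176) = -112 + 3*30976*(-1 - 176) = -112 + 3*30976*(-177) = -112 - 16448256 = -16448368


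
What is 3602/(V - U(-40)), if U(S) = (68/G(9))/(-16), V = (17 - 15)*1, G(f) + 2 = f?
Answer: 100856/73 ≈ 1381.6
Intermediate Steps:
G(f) = -2 + f
V = 2 (V = 2*1 = 2)
U(S) = -17/28 (U(S) = (68/(-2 + 9))/(-16) = (68/7)*(-1/16) = -17/28)
3602/(V - U(-40)) = 3602/(2 - 1*(-17/28)) = 3602/(2 + 17/28) = 3602/(73/28) = 3602*(28/73) = 100856/73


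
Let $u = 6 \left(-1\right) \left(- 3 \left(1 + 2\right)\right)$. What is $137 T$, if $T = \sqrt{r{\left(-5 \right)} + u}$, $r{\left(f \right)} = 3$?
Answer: $137 \sqrt{57} \approx 1034.3$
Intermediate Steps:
$u = 54$ ($u = - 6 \left(\left(-3\right) 3\right) = \left(-6\right) \left(-9\right) = 54$)
$T = \sqrt{57}$ ($T = \sqrt{3 + 54} = \sqrt{57} \approx 7.5498$)
$137 T = 137 \sqrt{57}$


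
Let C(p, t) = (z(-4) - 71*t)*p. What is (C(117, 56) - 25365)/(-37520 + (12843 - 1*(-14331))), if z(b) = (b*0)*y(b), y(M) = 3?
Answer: 490557/10346 ≈ 47.415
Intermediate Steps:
z(b) = 0 (z(b) = (b*0)*3 = 0*3 = 0)
C(p, t) = -71*p*t (C(p, t) = (0 - 71*t)*p = (-71*t)*p = -71*p*t)
(C(117, 56) - 25365)/(-37520 + (12843 - 1*(-14331))) = (-71*117*56 - 25365)/(-37520 + (12843 - 1*(-14331))) = (-465192 - 25365)/(-37520 + (12843 + 14331)) = -490557/(-37520 + 27174) = -490557/(-10346) = -490557*(-1/10346) = 490557/10346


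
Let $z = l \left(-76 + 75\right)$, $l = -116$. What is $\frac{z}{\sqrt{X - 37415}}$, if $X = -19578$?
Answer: $- \frac{116 i \sqrt{56993}}{56993} \approx - 0.4859 i$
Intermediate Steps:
$z = 116$ ($z = - 116 \left(-76 + 75\right) = \left(-116\right) \left(-1\right) = 116$)
$\frac{z}{\sqrt{X - 37415}} = \frac{116}{\sqrt{-19578 - 37415}} = \frac{116}{\sqrt{-56993}} = \frac{116}{i \sqrt{56993}} = 116 \left(- \frac{i \sqrt{56993}}{56993}\right) = - \frac{116 i \sqrt{56993}}{56993}$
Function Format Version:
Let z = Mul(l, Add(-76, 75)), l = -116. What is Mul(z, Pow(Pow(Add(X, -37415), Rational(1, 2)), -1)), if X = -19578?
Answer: Mul(Rational(-116, 56993), I, Pow(56993, Rational(1, 2))) ≈ Mul(-0.48590, I)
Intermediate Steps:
z = 116 (z = Mul(-116, Add(-76, 75)) = Mul(-116, -1) = 116)
Mul(z, Pow(Pow(Add(X, -37415), Rational(1, 2)), -1)) = Mul(116, Pow(Pow(Add(-19578, -37415), Rational(1, 2)), -1)) = Mul(116, Pow(Pow(-56993, Rational(1, 2)), -1)) = Mul(116, Pow(Mul(I, Pow(56993, Rational(1, 2))), -1)) = Mul(116, Mul(Rational(-1, 56993), I, Pow(56993, Rational(1, 2)))) = Mul(Rational(-116, 56993), I, Pow(56993, Rational(1, 2)))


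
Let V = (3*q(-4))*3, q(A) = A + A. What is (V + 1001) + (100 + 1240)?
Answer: 2269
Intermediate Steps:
q(A) = 2*A
V = -72 (V = (3*(2*(-4)))*3 = (3*(-8))*3 = -24*3 = -72)
(V + 1001) + (100 + 1240) = (-72 + 1001) + (100 + 1240) = 929 + 1340 = 2269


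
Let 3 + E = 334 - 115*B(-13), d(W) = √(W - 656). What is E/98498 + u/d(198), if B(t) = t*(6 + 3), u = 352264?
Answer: 6893/49249 - 176132*I*√458/229 ≈ 0.13996 - 16460.0*I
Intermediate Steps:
B(t) = 9*t (B(t) = t*9 = 9*t)
d(W) = √(-656 + W)
E = 13786 (E = -3 + (334 - 1035*(-13)) = -3 + (334 - 115*(-117)) = -3 + (334 + 13455) = -3 + 13789 = 13786)
E/98498 + u/d(198) = 13786/98498 + 352264/(√(-656 + 198)) = 13786*(1/98498) + 352264/(√(-458)) = 6893/49249 + 352264/((I*√458)) = 6893/49249 + 352264*(-I*√458/458) = 6893/49249 - 176132*I*√458/229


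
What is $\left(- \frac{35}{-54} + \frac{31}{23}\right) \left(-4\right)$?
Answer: $- \frac{4958}{621} \approx -7.9839$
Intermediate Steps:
$\left(- \frac{35}{-54} + \frac{31}{23}\right) \left(-4\right) = \left(\left(-35\right) \left(- \frac{1}{54}\right) + 31 \cdot \frac{1}{23}\right) \left(-4\right) = \left(\frac{35}{54} + \frac{31}{23}\right) \left(-4\right) = \frac{2479}{1242} \left(-4\right) = - \frac{4958}{621}$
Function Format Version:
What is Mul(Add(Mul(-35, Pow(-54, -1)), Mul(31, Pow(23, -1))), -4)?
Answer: Rational(-4958, 621) ≈ -7.9839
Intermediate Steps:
Mul(Add(Mul(-35, Pow(-54, -1)), Mul(31, Pow(23, -1))), -4) = Mul(Add(Mul(-35, Rational(-1, 54)), Mul(31, Rational(1, 23))), -4) = Mul(Add(Rational(35, 54), Rational(31, 23)), -4) = Mul(Rational(2479, 1242), -4) = Rational(-4958, 621)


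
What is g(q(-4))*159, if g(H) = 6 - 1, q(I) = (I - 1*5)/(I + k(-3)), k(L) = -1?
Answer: 795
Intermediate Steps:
q(I) = (-5 + I)/(-1 + I) (q(I) = (I - 1*5)/(I - 1) = (I - 5)/(-1 + I) = (-5 + I)/(-1 + I))
g(H) = 5
g(q(-4))*159 = 5*159 = 795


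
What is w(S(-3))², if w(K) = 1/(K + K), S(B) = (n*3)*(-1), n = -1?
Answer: 1/36 ≈ 0.027778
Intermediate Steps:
S(B) = 3 (S(B) = -1*3*(-1) = -3*(-1) = 3)
w(K) = 1/(2*K)
w(S(-3))² = ((½)/3)² = ((½)*(⅓))² = (⅙)² = 1/36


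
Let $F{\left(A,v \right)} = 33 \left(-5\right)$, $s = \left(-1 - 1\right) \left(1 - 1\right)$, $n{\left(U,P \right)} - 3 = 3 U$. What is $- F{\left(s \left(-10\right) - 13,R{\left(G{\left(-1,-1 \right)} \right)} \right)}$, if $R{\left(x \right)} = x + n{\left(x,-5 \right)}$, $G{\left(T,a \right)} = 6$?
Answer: $165$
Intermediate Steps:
$n{\left(U,P \right)} = 3 + 3 U$
$s = 0$ ($s = \left(-2\right) 0 = 0$)
$R{\left(x \right)} = 3 + 4 x$ ($R{\left(x \right)} = x + \left(3 + 3 x\right) = 3 + 4 x$)
$F{\left(A,v \right)} = -165$
$- F{\left(s \left(-10\right) - 13,R{\left(G{\left(-1,-1 \right)} \right)} \right)} = \left(-1\right) \left(-165\right) = 165$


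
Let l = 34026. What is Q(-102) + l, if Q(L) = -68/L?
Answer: 102080/3 ≈ 34027.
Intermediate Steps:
Q(-102) + l = -68/(-102) + 34026 = -68*(-1/102) + 34026 = 2/3 + 34026 = 102080/3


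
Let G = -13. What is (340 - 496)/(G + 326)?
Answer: -156/313 ≈ -0.49840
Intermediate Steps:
(340 - 496)/(G + 326) = (340 - 496)/(-13 + 326) = -156/313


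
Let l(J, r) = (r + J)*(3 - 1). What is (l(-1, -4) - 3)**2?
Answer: 169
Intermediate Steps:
l(J, r) = 2*J + 2*r (l(J, r) = (J + r)*2 = 2*J + 2*r)
(l(-1, -4) - 3)**2 = ((2*(-1) + 2*(-4)) - 3)**2 = ((-2 - 8) - 3)**2 = (-10 - 3)**2 = (-13)**2 = 169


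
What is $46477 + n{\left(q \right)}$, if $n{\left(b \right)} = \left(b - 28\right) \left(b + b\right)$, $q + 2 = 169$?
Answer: $92903$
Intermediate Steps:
$q = 167$ ($q = -2 + 169 = 167$)
$n{\left(b \right)} = 2 b \left(-28 + b\right)$ ($n{\left(b \right)} = \left(-28 + b\right) 2 b = 2 b \left(-28 + b\right)$)
$46477 + n{\left(q \right)} = 46477 + 2 \cdot 167 \left(-28 + 167\right) = 46477 + 2 \cdot 167 \cdot 139 = 46477 + 46426 = 92903$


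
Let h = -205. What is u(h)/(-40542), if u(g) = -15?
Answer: 5/13514 ≈ 0.00036999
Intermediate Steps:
u(h)/(-40542) = -15/(-40542) = -15*(-1/40542) = 5/13514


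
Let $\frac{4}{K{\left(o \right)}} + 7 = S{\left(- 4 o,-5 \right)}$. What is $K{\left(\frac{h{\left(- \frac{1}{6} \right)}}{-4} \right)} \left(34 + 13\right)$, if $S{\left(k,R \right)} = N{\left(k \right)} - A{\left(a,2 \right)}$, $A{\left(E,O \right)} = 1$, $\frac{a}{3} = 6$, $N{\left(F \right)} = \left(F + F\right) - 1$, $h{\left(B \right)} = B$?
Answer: $- \frac{141}{7} \approx -20.143$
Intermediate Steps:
$N{\left(F \right)} = -1 + 2 F$ ($N{\left(F \right)} = 2 F - 1 = -1 + 2 F$)
$a = 18$ ($a = 3 \cdot 6 = 18$)
$S{\left(k,R \right)} = -2 + 2 k$ ($S{\left(k,R \right)} = \left(-1 + 2 k\right) - 1 = -2 + 2 k$)
$K{\left(o \right)} = \frac{4}{-9 - 8 o}$ ($K{\left(o \right)} = \frac{4}{-7 + \left(-2 + 2 \left(- 4 o\right)\right)} = \frac{4}{-7 - \left(2 + 8 o\right)} = \frac{4}{-9 - 8 o}$)
$K{\left(\frac{h{\left(- \frac{1}{6} \right)}}{-4} \right)} \left(34 + 13\right) = \frac{4}{-9 - 8 \frac{\left(-1\right) \frac{1}{6}}{-4}} \left(34 + 13\right) = \frac{4}{-9 - 8 \left(-1\right) \frac{1}{6} \left(- \frac{1}{4}\right)} 47 = \frac{4}{-9 - 8 \left(\left(- \frac{1}{6}\right) \left(- \frac{1}{4}\right)\right)} 47 = \frac{4}{-9 - \frac{1}{3}} \cdot 47 = \frac{4}{- \frac{28}{3}} \cdot 47 = 4 \left(- \frac{3}{28}\right) 47 = \left(- \frac{3}{7}\right) 47 = - \frac{141}{7}$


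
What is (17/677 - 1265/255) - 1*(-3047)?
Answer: 105033355/34527 ≈ 3042.1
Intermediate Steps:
(17/677 - 1265/255) - 1*(-3047) = (17*(1/677) - 1265*1/255) + 3047 = (17/677 - 253/51) + 3047 = -170414/34527 + 3047 = 105033355/34527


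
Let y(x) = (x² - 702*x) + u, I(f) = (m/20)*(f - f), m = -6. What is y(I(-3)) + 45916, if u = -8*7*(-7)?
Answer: 46308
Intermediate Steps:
u = 392 (u = -56*(-7) = 392)
I(f) = 0 (I(f) = (-6/20)*(f - f) = -6*1/20*0 = -3/10*0 = 0)
y(x) = 392 + x² - 702*x (y(x) = (x² - 702*x) + 392 = 392 + x² - 702*x)
y(I(-3)) + 45916 = (392 + 0² - 702*0) + 45916 = (392 + 0 + 0) + 45916 = 392 + 45916 = 46308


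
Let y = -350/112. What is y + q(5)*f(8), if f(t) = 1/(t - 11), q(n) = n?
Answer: -115/24 ≈ -4.7917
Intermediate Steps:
f(t) = 1/(-11 + t)
y = -25/8 (y = -350*1/112 = -25/8 ≈ -3.1250)
y + q(5)*f(8) = -25/8 + 5/(-11 + 8) = -25/8 + 5/(-3) = -25/8 + 5*(-⅓) = -25/8 - 5/3 = -115/24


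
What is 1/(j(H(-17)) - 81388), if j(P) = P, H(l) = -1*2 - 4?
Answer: -1/81394 ≈ -1.2286e-5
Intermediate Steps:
H(l) = -6 (H(l) = -2 - 4 = -6)
1/(j(H(-17)) - 81388) = 1/(-6 - 81388) = 1/(-81394) = -1/81394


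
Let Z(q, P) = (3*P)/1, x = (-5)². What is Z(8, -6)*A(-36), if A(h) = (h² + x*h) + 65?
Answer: -8298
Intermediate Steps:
x = 25
A(h) = 65 + h² + 25*h (A(h) = (h² + 25*h) + 65 = 65 + h² + 25*h)
Z(q, P) = 3*P (Z(q, P) = (3*P)*1 = 3*P)
Z(8, -6)*A(-36) = (3*(-6))*(65 + (-36)² + 25*(-36)) = -18*(65 + 1296 - 900) = -18*461 = -8298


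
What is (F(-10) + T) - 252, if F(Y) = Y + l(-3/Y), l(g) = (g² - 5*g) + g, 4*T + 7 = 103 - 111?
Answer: -13343/50 ≈ -266.86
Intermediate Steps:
T = -15/4 (T = -7/4 + (103 - 111)/4 = -7/4 + (¼)*(-8) = -7/4 - 2 = -15/4 ≈ -3.7500)
l(g) = g² - 4*g
F(Y) = Y - 3*(-4 - 3/Y)/Y (F(Y) = Y + (-3/Y)*(-4 - 3/Y) = Y - 3*(-4 - 3/Y)/Y)
(F(-10) + T) - 252 = ((-10 + 9/(-10)² + 12/(-10)) - 15/4) - 252 = ((-10 + 9*(1/100) + 12*(-⅒)) - 15/4) - 252 = ((-10 + 9/100 - 6/5) - 15/4) - 252 = (-1111/100 - 15/4) - 252 = -743/50 - 252 = -13343/50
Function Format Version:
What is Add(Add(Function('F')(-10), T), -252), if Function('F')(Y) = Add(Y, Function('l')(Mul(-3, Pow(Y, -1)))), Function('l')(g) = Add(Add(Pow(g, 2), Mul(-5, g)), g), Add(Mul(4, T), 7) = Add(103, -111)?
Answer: Rational(-13343, 50) ≈ -266.86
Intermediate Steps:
T = Rational(-15, 4) (T = Add(Rational(-7, 4), Mul(Rational(1, 4), Add(103, -111))) = Add(Rational(-7, 4), Mul(Rational(1, 4), -8)) = Add(Rational(-7, 4), -2) = Rational(-15, 4) ≈ -3.7500)
Function('l')(g) = Add(Pow(g, 2), Mul(-4, g))
Function('F')(Y) = Add(Y, Mul(-3, Pow(Y, -1), Add(-4, Mul(-3, Pow(Y, -1))))) (Function('F')(Y) = Add(Y, Mul(Mul(-3, Pow(Y, -1)), Add(-4, Mul(-3, Pow(Y, -1))))) = Add(Y, Mul(-3, Pow(Y, -1), Add(-4, Mul(-3, Pow(Y, -1))))))
Add(Add(Function('F')(-10), T), -252) = Add(Add(Add(-10, Mul(9, Pow(-10, -2)), Mul(12, Pow(-10, -1))), Rational(-15, 4)), -252) = Add(Add(Add(-10, Mul(9, Rational(1, 100)), Mul(12, Rational(-1, 10))), Rational(-15, 4)), -252) = Add(Add(Add(-10, Rational(9, 100), Rational(-6, 5)), Rational(-15, 4)), -252) = Add(Add(Rational(-1111, 100), Rational(-15, 4)), -252) = Add(Rational(-743, 50), -252) = Rational(-13343, 50)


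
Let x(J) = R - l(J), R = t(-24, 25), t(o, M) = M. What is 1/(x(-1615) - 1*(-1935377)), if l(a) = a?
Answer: 1/1937017 ≈ 5.1626e-7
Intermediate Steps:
R = 25
x(J) = 25 - J
1/(x(-1615) - 1*(-1935377)) = 1/((25 - 1*(-1615)) - 1*(-1935377)) = 1/((25 + 1615) + 1935377) = 1/(1640 + 1935377) = 1/1937017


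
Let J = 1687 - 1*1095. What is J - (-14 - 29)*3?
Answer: 721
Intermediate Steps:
J = 592 (J = 1687 - 1095 = 592)
J - (-14 - 29)*3 = 592 - (-14 - 29)*3 = 592 - (-43)*3 = 592 - 1*(-129) = 592 + 129 = 721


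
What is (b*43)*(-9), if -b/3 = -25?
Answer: -29025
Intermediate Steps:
b = 75 (b = -3*(-25) = 75)
(b*43)*(-9) = (75*43)*(-9) = 3225*(-9) = -29025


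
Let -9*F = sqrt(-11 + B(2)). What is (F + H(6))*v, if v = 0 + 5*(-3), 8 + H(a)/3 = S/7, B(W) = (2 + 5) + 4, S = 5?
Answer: 2295/7 ≈ 327.86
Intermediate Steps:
B(W) = 11 (B(W) = 7 + 4 = 11)
H(a) = -153/7 (H(a) = -24 + 3*(5/7) = -24 + 15/7 = -153/7)
F = 0 (F = -sqrt(-11 + 11)/9 = -sqrt(0)/9 = -1/9*0 = 0)
v = -15 (v = 0 - 15 = -15)
(F + H(6))*v = (0 - 153/7)*(-15) = -153/7*(-15) = 2295/7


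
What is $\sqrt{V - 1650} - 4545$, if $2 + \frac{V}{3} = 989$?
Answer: $-4545 + \sqrt{1311} \approx -4508.8$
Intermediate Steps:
$V = 2961$ ($V = -6 + 3 \cdot 989 = -6 + 2967 = 2961$)
$\sqrt{V - 1650} - 4545 = \sqrt{2961 - 1650} - 4545 = \sqrt{1311} - 4545 = -4545 + \sqrt{1311}$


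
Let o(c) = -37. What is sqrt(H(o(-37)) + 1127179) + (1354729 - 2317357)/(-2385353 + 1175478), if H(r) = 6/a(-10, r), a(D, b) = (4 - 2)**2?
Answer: 962628/1209875 + sqrt(4508722)/2 ≈ 1062.5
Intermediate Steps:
a(D, b) = 4 (a(D, b) = 2**2 = 4)
H(r) = 3/2 (H(r) = 6/4 = 6*(1/4) = 3/2)
sqrt(H(o(-37)) + 1127179) + (1354729 - 2317357)/(-2385353 + 1175478) = sqrt(3/2 + 1127179) + (1354729 - 2317357)/(-2385353 + 1175478) = sqrt(2254361/2) - 962628/(-1209875) = sqrt(4508722)/2 - 962628*(-1/1209875) = sqrt(4508722)/2 + 962628/1209875 = 962628/1209875 + sqrt(4508722)/2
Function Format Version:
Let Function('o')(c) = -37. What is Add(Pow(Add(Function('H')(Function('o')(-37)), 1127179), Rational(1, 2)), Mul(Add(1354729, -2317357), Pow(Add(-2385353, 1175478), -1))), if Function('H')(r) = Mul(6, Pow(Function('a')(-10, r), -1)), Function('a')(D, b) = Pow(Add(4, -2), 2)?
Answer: Add(Rational(962628, 1209875), Mul(Rational(1, 2), Pow(4508722, Rational(1, 2)))) ≈ 1062.5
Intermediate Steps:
Function('a')(D, b) = 4 (Function('a')(D, b) = Pow(2, 2) = 4)
Function('H')(r) = Rational(3, 2) (Function('H')(r) = Mul(6, Pow(4, -1)) = Mul(6, Rational(1, 4)) = Rational(3, 2))
Add(Pow(Add(Function('H')(Function('o')(-37)), 1127179), Rational(1, 2)), Mul(Add(1354729, -2317357), Pow(Add(-2385353, 1175478), -1))) = Add(Pow(Add(Rational(3, 2), 1127179), Rational(1, 2)), Mul(Add(1354729, -2317357), Pow(Add(-2385353, 1175478), -1))) = Add(Pow(Rational(2254361, 2), Rational(1, 2)), Mul(-962628, Pow(-1209875, -1))) = Add(Mul(Rational(1, 2), Pow(4508722, Rational(1, 2))), Mul(-962628, Rational(-1, 1209875))) = Add(Mul(Rational(1, 2), Pow(4508722, Rational(1, 2))), Rational(962628, 1209875)) = Add(Rational(962628, 1209875), Mul(Rational(1, 2), Pow(4508722, Rational(1, 2))))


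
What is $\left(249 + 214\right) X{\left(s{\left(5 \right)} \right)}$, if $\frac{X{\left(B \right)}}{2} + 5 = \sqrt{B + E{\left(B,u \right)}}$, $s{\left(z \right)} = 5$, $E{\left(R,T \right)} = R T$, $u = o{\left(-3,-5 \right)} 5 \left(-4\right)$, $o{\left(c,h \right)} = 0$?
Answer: $-4630 + 926 \sqrt{5} \approx -2559.4$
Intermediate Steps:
$u = 0$ ($u = 0 \cdot 5 \left(-4\right) = 0 \left(-4\right) = 0$)
$X{\left(B \right)} = -10 + 2 \sqrt{B}$ ($X{\left(B \right)} = -10 + 2 \sqrt{B + B 0} = -10 + 2 \sqrt{B + 0} = -10 + 2 \sqrt{B}$)
$\left(249 + 214\right) X{\left(s{\left(5 \right)} \right)} = \left(249 + 214\right) \left(-10 + 2 \sqrt{5}\right) = 463 \left(-10 + 2 \sqrt{5}\right) = -4630 + 926 \sqrt{5}$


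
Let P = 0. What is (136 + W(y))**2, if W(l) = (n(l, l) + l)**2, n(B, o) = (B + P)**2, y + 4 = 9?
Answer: 1073296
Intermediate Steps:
y = 5 (y = -4 + 9 = 5)
n(B, o) = B**2 (n(B, o) = (B + 0)**2 = B**2)
W(l) = (l + l**2)**2 (W(l) = (l**2 + l)**2 = (l + l**2)**2)
(136 + W(y))**2 = (136 + 5**2*(1 + 5)**2)**2 = (136 + 25*6**2)**2 = (136 + 25*36)**2 = (136 + 900)**2 = 1036**2 = 1073296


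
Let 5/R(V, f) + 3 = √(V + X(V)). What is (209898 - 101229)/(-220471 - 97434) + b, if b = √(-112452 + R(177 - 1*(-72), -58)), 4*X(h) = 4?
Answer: -108669/317905 + √(337361 - 562260*√10)/√(-3 + 5*√10) ≈ -0.34183 + 335.34*I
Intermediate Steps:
X(h) = 1 (X(h) = (¼)*4 = 1)
R(V, f) = 5/(-3 + √(1 + V)) (R(V, f) = 5/(-3 + √(V + 1)) = 5/(-3 + √(1 + V)))
b = √(-112452 + 5/(-3 + 5*√10)) (b = √(-112452 + 5/(-3 + √(1 + (177 - 1*(-72))))) = √(-112452 + 5/(-3 + √(1 + (177 + 72)))) = √(-112452 + 5/(-3 + √(1 + 249))) = √(-112452 + 5/(-3 + √250)) = √(-112452 + 5/(-3 + 5*√10)) ≈ 335.34*I)
(209898 - 101229)/(-220471 - 97434) + b = (209898 - 101229)/(-220471 - 97434) + √(337361 - 562260*√10)/√(-3 + 5*√10) = 108669/(-317905) + √(337361 - 562260*√10)/√(-3 + 5*√10) = 108669*(-1/317905) + √(337361 - 562260*√10)/√(-3 + 5*√10) = -108669/317905 + √(337361 - 562260*√10)/√(-3 + 5*√10)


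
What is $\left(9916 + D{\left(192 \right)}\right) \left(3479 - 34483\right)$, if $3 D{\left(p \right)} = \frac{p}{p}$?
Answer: $- \frac{922337996}{3} \approx -3.0745 \cdot 10^{8}$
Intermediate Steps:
$D{\left(p \right)} = \frac{1}{3}$ ($D{\left(p \right)} = \frac{p \frac{1}{p}}{3} = \frac{1}{3} \cdot 1 = \frac{1}{3}$)
$\left(9916 + D{\left(192 \right)}\right) \left(3479 - 34483\right) = \left(9916 + \frac{1}{3}\right) \left(3479 - 34483\right) = \frac{29749}{3} \left(-31004\right) = - \frac{922337996}{3}$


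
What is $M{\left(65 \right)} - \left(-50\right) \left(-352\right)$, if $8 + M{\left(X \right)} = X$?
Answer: $-17543$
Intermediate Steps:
$M{\left(X \right)} = -8 + X$
$M{\left(65 \right)} - \left(-50\right) \left(-352\right) = \left(-8 + 65\right) - \left(-50\right) \left(-352\right) = 57 - 17600 = -17543$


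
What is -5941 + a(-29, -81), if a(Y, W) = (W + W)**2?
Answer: 20303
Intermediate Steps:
a(Y, W) = 4*W**2 (a(Y, W) = (2*W)**2 = 4*W**2)
-5941 + a(-29, -81) = -5941 + 4*(-81)**2 = -5941 + 4*6561 = -5941 + 26244 = 20303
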